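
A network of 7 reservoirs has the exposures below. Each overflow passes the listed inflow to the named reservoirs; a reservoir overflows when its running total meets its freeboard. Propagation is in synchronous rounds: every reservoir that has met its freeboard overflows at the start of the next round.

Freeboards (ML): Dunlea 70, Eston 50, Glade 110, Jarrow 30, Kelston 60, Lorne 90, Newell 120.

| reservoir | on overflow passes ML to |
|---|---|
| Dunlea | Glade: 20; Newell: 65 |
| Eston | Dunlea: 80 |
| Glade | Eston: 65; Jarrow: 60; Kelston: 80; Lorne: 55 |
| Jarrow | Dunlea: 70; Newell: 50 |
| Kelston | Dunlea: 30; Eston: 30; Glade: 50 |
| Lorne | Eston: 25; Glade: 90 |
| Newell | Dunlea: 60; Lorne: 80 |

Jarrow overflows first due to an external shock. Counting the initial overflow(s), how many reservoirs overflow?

2

Round 1 — Jarrow overflows (initial).
  Dunlea: +70 → 70 ≥ 70
  Newell: +50 → 50 < 120
Round 2 — Dunlea overflows.
  Glade: +20 → 20 < 110
  Newell: +65 → 115 < 120
No further overflows.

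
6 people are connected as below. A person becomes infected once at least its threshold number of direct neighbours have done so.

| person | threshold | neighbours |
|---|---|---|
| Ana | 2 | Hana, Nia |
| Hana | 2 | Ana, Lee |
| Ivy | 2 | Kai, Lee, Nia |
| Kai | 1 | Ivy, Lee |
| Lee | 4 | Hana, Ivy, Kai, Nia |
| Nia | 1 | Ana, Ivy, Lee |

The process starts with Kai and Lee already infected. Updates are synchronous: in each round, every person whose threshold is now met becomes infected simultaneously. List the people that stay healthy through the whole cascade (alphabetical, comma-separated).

Ana, Hana

Round 1 — Kai, Lee become infected (initial).
Round 2 — checking thresholds:
  Hana: 1 of 2 neighbours < 2, holds.
  Ivy: 2 of 3 neighbours ≥ 2, becomes infected.
  Nia: 1 of 3 neighbours ≥ 1, becomes infected.
Round 3 — no new infections; cascade stops.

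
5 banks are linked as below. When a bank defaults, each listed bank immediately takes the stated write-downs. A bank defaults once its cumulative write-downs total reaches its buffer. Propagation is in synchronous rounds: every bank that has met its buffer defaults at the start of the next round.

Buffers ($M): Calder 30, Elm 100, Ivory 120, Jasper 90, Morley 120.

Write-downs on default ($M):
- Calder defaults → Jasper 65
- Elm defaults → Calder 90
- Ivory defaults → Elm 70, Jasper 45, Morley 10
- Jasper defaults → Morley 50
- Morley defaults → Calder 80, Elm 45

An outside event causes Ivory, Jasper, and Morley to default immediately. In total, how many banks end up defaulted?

Round 1 — Ivory, Jasper, Morley default (initial).
  Calder: +80 → 80 ≥ 30
  Elm: +70+45 → 115 ≥ 100
Round 2 — Calder, Elm default.
No further defaults.

5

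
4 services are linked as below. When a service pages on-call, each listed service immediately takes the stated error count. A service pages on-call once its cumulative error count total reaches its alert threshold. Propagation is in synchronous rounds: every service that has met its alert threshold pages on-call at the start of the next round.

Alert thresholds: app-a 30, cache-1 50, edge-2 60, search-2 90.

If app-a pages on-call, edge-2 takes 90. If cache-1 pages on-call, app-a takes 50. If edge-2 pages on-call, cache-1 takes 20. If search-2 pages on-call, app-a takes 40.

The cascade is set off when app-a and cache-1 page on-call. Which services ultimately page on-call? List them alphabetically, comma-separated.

app-a, cache-1, edge-2

Round 1 — app-a, cache-1 page on-call (initial).
  edge-2: +90 → 90 ≥ 60
Round 2 — edge-2 pages on-call.
No further pages.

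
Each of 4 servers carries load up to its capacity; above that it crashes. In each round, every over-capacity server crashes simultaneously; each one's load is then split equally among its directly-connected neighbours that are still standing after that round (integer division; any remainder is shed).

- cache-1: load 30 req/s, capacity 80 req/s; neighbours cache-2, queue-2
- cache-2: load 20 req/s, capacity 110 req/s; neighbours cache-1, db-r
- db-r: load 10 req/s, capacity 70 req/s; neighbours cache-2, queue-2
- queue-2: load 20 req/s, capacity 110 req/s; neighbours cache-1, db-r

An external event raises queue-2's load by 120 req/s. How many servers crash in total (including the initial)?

Round 1 — queue-2 at 140 > 110. queue-2 crashes.
  queue-2 sheds 140 req/s to cache-1, db-r: 70 each.
    cache-1: 30+70 = 100 > 80
    db-r: 10+70 = 80 > 70
Round 2 — cache-1, db-r crash.
  cache-1 sheds 100 req/s to cache-2: 100 each.
    cache-2: 20+100 = 120 > 110
  db-r sheds 80 req/s to cache-2: 80 each.
    cache-2: 120+80 = 200 > 110
Round 3 — cache-2 crashes.
  cache-2 sheds 200 req/s: no online neighbours, lost.
No further crashes.

4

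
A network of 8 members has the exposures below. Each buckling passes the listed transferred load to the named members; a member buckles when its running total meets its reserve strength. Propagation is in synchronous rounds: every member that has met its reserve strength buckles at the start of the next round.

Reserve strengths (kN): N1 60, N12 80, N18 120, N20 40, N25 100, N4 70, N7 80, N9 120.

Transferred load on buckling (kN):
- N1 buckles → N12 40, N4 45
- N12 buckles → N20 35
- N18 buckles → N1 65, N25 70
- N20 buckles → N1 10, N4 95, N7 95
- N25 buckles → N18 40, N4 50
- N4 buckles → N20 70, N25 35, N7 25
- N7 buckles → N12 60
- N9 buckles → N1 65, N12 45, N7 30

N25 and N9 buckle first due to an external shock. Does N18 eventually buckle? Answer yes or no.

Round 1 — N25, N9 buckle (initial).
  N1: +65 → 65 ≥ 60
  N12: +45 → 45 < 80
  N18: +40 → 40 < 120
  N4: +50 → 50 < 70
  N7: +30 → 30 < 80
Round 2 — N1 buckles.
  N12: +40 → 85 ≥ 80
  N4: +45 → 95 ≥ 70
Round 3 — N12, N4 buckle.
  N20: +35+70 → 105 ≥ 40
  N7: +25 → 55 < 80
Round 4 — N20 buckles.
  N7: +95 → 150 ≥ 80
Round 5 — N7 buckles.
No further bucklings.

no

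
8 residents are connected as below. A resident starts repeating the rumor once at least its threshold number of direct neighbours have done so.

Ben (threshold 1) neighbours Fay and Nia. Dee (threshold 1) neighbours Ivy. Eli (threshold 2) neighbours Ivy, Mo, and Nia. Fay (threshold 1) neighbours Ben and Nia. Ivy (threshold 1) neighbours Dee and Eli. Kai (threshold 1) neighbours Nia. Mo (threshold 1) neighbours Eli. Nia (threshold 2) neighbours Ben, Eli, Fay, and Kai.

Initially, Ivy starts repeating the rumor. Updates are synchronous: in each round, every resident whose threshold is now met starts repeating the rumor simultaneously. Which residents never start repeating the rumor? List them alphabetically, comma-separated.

Round 1 — Ivy starts repeating the rumor (initial).
Round 2 — checking thresholds:
  Dee: 1 of 1 neighbours ≥ 1, starts repeating the rumor.
  Eli: 1 of 3 neighbours < 2, not yet.
Round 3 — no new spreads; cascade stops.

Ben, Eli, Fay, Kai, Mo, Nia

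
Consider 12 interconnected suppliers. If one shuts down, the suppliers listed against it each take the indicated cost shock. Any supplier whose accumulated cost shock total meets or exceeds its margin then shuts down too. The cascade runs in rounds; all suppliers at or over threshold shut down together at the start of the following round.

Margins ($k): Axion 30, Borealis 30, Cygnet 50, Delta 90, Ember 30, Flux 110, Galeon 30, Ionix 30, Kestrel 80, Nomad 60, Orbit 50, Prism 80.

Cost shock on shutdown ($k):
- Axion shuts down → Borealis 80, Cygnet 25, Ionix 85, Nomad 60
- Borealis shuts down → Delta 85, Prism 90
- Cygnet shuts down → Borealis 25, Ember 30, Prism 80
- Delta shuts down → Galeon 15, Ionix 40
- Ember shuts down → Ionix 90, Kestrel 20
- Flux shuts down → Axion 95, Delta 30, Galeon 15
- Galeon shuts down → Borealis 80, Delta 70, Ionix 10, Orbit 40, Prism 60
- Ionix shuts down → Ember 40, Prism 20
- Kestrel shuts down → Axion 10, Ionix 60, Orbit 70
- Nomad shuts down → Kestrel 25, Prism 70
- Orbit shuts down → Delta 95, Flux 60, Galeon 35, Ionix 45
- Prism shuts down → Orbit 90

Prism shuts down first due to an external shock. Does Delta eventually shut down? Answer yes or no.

yes

Round 1 — Prism shuts down (initial).
  Orbit: +90 → 90 ≥ 50
Round 2 — Orbit shuts down.
  Delta: +95 → 95 ≥ 90
  Flux: +60 → 60 < 110
  Galeon: +35 → 35 ≥ 30
  Ionix: +45 → 45 ≥ 30
Round 3 — Delta, Galeon, Ionix shut down.
  Borealis: +80 → 80 ≥ 30
  Ember: +40 → 40 ≥ 30
Round 4 — Borealis, Ember shut down.
  Kestrel: +20 → 20 < 80
No further shutdowns.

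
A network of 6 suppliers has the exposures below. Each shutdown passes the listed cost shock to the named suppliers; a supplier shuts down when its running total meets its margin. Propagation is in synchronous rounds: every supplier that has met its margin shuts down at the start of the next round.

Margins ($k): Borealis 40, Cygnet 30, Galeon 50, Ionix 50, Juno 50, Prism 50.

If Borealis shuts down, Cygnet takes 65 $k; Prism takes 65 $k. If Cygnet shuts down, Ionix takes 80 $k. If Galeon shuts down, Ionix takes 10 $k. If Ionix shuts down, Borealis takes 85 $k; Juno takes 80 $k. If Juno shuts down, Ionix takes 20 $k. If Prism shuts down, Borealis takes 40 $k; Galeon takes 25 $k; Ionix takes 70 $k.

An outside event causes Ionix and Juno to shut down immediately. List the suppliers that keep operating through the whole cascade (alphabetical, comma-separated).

Galeon

Round 1 — Ionix, Juno shut down (initial).
  Borealis: +85 → 85 ≥ 40
Round 2 — Borealis shuts down.
  Cygnet: +65 → 65 ≥ 30
  Prism: +65 → 65 ≥ 50
Round 3 — Cygnet, Prism shut down.
  Galeon: +25 → 25 < 50
No further shutdowns.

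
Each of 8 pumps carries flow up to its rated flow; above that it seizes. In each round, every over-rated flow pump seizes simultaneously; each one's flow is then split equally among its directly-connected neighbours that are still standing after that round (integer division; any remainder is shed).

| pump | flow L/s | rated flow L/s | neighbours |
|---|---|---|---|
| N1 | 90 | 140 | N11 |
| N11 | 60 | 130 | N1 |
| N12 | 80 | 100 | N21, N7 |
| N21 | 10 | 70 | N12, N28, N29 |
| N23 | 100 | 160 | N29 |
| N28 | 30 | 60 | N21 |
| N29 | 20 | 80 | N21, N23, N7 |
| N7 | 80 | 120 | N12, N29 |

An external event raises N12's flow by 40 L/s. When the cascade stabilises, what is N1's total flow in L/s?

90

Round 1 — N12 at 120 > 100. N12 seizes.
  N12 sheds 120 L/s to N21, N7: 60 each.
    N21: 10+60 = 70 ≤ 70
    N7: 80+60 = 140 > 120
Round 2 — N7 seizes.
  N7 sheds 140 L/s to N29: 140 each.
    N29: 20+140 = 160 > 80
Round 3 — N29 seizes.
  N29 sheds 160 L/s to N21, N23: 80 each.
    N21: 70+80 = 150 > 70
    N23: 100+80 = 180 > 160
Round 4 — N21, N23 seize.
  N21 sheds 150 L/s to N28: 150 each.
    N28: 30+150 = 180 > 60
  N23 sheds 180 L/s: no online neighbours, lost.
Round 5 — N28 seizes.
  N28 sheds 180 L/s: no online neighbours, lost.
No further seizures.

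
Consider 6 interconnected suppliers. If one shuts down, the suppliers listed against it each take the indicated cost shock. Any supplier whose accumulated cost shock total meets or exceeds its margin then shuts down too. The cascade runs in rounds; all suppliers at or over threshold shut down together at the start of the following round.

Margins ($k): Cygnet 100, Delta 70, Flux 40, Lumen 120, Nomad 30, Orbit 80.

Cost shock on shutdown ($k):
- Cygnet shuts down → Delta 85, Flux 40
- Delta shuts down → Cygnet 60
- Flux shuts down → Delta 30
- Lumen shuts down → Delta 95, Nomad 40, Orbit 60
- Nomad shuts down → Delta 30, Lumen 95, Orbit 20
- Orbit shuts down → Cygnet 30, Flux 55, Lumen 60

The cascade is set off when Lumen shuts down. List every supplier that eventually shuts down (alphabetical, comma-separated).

Delta, Flux, Lumen, Nomad, Orbit

Round 1 — Lumen shuts down (initial).
  Delta: +95 → 95 ≥ 70
  Nomad: +40 → 40 ≥ 30
  Orbit: +60 → 60 < 80
Round 2 — Delta, Nomad shut down.
  Cygnet: +60 → 60 < 100
  Orbit: +20 → 80 ≥ 80
Round 3 — Orbit shuts down.
  Cygnet: +30 → 90 < 100
  Flux: +55 → 55 ≥ 40
Round 4 — Flux shuts down.
No further shutdowns.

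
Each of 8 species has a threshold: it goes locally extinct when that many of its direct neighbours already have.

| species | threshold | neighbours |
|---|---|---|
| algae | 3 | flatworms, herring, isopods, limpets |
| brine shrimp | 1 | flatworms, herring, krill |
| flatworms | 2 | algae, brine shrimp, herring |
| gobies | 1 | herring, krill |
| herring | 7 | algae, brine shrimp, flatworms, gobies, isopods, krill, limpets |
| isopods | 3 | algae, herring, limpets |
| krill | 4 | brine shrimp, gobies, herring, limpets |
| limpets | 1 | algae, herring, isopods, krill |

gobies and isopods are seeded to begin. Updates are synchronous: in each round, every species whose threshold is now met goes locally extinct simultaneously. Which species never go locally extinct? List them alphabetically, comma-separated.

Round 1 — gobies, isopods go locally extinct (initial).
Round 2 — checking thresholds:
  algae: 1 of 4 neighbours < 3, below threshold.
  herring: 2 of 7 neighbours < 7, below threshold.
  krill: 1 of 4 neighbours < 4, below threshold.
  limpets: 1 of 4 neighbours ≥ 1, goes locally extinct.
Round 3 — no new extinctions; cascade stops.

algae, brine shrimp, flatworms, herring, krill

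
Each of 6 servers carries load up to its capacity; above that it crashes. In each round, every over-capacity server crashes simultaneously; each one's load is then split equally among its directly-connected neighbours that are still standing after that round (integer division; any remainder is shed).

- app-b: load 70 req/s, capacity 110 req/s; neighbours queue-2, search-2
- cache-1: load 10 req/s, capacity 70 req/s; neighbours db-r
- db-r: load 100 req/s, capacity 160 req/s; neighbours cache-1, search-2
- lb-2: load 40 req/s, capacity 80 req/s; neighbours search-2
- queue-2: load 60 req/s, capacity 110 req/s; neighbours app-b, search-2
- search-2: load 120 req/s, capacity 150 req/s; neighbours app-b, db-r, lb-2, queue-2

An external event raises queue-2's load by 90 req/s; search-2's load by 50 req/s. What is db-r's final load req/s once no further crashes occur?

Round 1 — queue-2 at 150 > 110; search-2 at 170 > 150. queue-2, search-2 crash.
  queue-2 sheds 150 req/s to app-b: 150 each.
    app-b: 70+150 = 220 > 110
  search-2 sheds 170 req/s to app-b, db-r, lb-2: 56 each (2 lost).
    app-b: 220+56 = 276 > 110
    db-r: 100+56 = 156 ≤ 160
    lb-2: 40+56 = 96 > 80
Round 2 — app-b, lb-2 crash.
  app-b sheds 276 req/s: no online neighbours, lost.
  lb-2 sheds 96 req/s: no online neighbours, lost.
No further crashes.

156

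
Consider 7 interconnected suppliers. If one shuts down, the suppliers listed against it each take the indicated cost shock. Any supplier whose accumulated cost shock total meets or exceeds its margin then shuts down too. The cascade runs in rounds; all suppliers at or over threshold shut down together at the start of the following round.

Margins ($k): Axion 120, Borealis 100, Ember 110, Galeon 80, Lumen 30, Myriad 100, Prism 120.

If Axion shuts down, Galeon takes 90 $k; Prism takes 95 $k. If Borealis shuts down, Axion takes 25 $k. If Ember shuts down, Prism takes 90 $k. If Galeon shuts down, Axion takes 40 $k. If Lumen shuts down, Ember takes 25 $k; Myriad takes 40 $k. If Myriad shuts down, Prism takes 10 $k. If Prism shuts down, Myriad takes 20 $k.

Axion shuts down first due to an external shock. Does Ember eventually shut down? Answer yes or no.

no

Round 1 — Axion shuts down (initial).
  Galeon: +90 → 90 ≥ 80
  Prism: +95 → 95 < 120
Round 2 — Galeon shuts down.
No further shutdowns.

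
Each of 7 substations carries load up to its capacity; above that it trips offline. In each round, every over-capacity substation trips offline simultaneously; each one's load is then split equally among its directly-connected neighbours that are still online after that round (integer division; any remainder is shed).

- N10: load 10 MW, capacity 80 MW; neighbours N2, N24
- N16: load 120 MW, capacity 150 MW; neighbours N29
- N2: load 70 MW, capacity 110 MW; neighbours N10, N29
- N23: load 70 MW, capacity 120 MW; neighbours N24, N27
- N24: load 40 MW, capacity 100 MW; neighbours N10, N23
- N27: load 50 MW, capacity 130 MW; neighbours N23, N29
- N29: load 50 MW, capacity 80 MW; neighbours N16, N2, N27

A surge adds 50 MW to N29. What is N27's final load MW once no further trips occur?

83

Round 1 — N29 at 100 > 80. N29 trips offline.
  N29 sheds 100 MW to N16, N2, N27: 33 each (1 lost).
    N16: 120+33 = 153 > 150
    N2: 70+33 = 103 ≤ 110
    N27: 50+33 = 83 ≤ 130
Round 2 — N16 trips offline.
  N16 sheds 153 MW: no online neighbours, lost.
No further trips.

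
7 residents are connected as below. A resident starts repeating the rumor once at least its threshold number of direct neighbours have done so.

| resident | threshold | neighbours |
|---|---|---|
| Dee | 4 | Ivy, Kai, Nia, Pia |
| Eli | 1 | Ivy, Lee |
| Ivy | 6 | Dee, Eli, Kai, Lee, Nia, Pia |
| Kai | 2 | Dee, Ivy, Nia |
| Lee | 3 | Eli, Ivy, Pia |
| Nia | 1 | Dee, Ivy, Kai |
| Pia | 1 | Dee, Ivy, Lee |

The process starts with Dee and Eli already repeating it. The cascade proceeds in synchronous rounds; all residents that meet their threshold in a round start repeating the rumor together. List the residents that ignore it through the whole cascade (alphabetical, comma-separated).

Round 1 — Dee, Eli start repeating the rumor (initial).
Round 2 — checking thresholds:
  Ivy: 2 of 6 neighbours < 6, not yet.
  Kai: 1 of 3 neighbours < 2, not yet.
  Lee: 1 of 3 neighbours < 3, not yet.
  Nia: 1 of 3 neighbours ≥ 1, starts repeating the rumor.
  Pia: 1 of 3 neighbours ≥ 1, starts repeating the rumor.
Round 3 — checking thresholds:
  Ivy: 4 of 6 neighbours < 6, not yet.
  Kai: 2 of 3 neighbours ≥ 2, starts repeating the rumor.
  Lee: 2 of 3 neighbours < 3, not yet.
Round 4 — no new spreads; cascade stops.

Ivy, Lee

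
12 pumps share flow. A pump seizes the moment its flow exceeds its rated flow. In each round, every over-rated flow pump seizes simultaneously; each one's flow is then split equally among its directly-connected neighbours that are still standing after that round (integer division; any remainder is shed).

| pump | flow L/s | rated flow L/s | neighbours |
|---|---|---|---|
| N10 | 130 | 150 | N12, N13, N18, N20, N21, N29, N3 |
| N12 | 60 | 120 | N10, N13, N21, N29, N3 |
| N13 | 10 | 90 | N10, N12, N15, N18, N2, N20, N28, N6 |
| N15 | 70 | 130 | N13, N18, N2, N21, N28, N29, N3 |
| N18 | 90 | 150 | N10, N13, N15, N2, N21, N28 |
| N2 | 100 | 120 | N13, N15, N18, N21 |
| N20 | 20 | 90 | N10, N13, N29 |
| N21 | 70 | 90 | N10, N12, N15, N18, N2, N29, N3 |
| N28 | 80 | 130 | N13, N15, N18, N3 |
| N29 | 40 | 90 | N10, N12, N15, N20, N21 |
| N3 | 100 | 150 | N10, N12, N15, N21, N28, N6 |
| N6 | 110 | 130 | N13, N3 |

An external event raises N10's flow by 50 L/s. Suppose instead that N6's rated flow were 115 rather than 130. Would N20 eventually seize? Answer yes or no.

no

With N6's rated flow at 115:
Round 1 — N10 at 180 > 150. N10 seizes.
  N10 sheds 180 L/s to N12, N13, N18, N20, N21, N29, N3: 25 each (5 lost).
    N12: 60+25 = 85 ≤ 120
    N13: 10+25 = 35 ≤ 90
    N18: 90+25 = 115 ≤ 150
    N20: 20+25 = 45 ≤ 90
    N21: 70+25 = 95 > 90
    N29: 40+25 = 65 ≤ 90
    N3: 100+25 = 125 ≤ 150
Round 2 — N21 seizes.
  N21 sheds 95 L/s to N12, N15, N18, N2, N29, N3: 15 each (5 lost).
    N12: 85+15 = 100 ≤ 120
    N15: 70+15 = 85 ≤ 130
    N18: 115+15 = 130 ≤ 150
    N2: 100+15 = 115 ≤ 120
    N29: 65+15 = 80 ≤ 90
    N3: 125+15 = 140 ≤ 150
No further seizures.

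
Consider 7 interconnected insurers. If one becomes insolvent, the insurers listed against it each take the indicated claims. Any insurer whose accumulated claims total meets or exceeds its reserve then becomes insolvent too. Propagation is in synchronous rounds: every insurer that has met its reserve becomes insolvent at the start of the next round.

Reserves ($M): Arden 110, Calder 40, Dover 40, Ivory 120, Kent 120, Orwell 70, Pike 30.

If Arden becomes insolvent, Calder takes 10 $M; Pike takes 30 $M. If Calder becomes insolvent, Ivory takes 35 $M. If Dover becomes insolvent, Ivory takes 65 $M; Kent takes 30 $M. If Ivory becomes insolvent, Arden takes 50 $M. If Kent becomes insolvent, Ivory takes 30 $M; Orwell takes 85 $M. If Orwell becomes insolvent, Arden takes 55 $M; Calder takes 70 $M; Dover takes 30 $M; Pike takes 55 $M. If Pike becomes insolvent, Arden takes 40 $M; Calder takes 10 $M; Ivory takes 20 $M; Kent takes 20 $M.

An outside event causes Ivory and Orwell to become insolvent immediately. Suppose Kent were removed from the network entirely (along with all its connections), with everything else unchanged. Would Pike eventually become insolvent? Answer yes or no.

yes

With Kent removed:
Round 1 — Ivory, Orwell become insolvent (initial).
  Arden: +50+55 → 105 < 110
  Calder: +70 → 70 ≥ 40
  Dover: +30 → 30 < 40
  Pike: +55 → 55 ≥ 30
Round 2 — Calder, Pike become insolvent.
  Arden: +40 → 145 ≥ 110
Round 3 — Arden becomes insolvent.
No further insolvencies.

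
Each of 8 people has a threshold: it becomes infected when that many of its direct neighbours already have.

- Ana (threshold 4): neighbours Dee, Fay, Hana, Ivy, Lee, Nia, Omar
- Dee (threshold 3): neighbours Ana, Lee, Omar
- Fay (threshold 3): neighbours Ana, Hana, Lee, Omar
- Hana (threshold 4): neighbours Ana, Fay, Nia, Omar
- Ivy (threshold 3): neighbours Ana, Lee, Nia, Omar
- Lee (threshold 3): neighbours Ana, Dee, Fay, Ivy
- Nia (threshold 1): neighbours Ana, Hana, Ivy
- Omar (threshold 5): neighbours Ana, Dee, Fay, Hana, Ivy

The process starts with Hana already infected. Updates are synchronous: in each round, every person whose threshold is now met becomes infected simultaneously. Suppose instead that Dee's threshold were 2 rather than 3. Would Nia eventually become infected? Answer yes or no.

With Dee's threshold at 2:
Round 1 — Hana becomes infected (initial).
Round 2 — checking thresholds:
  Ana: 1 of 7 neighbours < 4, not yet.
  Fay: 1 of 4 neighbours < 3, not yet.
  Nia: 1 of 3 neighbours ≥ 1, becomes infected.
  Omar: 1 of 5 neighbours < 5, not yet.
Round 3 — no new infections; cascade stops.

yes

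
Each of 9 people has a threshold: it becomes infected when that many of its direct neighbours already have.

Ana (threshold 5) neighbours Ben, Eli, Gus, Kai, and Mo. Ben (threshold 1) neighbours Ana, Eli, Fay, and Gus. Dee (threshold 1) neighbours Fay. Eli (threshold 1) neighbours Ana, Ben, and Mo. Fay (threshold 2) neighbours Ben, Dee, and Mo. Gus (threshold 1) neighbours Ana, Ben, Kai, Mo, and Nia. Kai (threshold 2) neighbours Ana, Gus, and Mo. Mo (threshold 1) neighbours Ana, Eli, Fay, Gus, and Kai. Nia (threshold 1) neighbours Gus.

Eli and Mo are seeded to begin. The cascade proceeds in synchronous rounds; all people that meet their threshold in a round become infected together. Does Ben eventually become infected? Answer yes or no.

Round 1 — Eli, Mo become infected (initial).
Round 2 — checking thresholds:
  Ana: 2 of 5 neighbours < 5, holds.
  Ben: 1 of 4 neighbours ≥ 1, becomes infected.
  Fay: 1 of 3 neighbours < 2, holds.
  Gus: 1 of 5 neighbours ≥ 1, becomes infected.
  Kai: 1 of 3 neighbours < 2, holds.
Round 3 — checking thresholds:
  Ana: 4 of 5 neighbours < 5, holds.
  Fay: 2 of 3 neighbours ≥ 2, becomes infected.
  Kai: 2 of 3 neighbours ≥ 2, becomes infected.
  Nia: 1 of 1 neighbours ≥ 1, becomes infected.
Round 4 — checking thresholds:
  Ana: 5 of 5 neighbours ≥ 5, becomes infected.
  Dee: 1 of 1 neighbours ≥ 1, becomes infected.
Round 5 — no new infections; cascade stops.

yes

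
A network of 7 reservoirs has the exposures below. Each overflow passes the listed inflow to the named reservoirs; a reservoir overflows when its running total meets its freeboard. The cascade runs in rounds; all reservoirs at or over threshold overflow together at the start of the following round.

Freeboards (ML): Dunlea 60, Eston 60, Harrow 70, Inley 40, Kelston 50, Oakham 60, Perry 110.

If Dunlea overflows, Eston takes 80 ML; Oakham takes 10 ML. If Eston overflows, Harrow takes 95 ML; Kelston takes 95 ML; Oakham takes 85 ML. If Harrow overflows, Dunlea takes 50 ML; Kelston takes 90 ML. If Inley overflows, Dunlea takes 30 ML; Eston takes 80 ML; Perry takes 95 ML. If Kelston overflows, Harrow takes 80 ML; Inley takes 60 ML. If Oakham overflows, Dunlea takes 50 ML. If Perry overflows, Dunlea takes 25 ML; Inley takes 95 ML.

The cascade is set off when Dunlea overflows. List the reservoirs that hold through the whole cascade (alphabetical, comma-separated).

Perry

Round 1 — Dunlea overflows (initial).
  Eston: +80 → 80 ≥ 60
  Oakham: +10 → 10 < 60
Round 2 — Eston overflows.
  Harrow: +95 → 95 ≥ 70
  Kelston: +95 → 95 ≥ 50
  Oakham: +85 → 95 ≥ 60
Round 3 — Harrow, Kelston, Oakham overflow.
  Inley: +60 → 60 ≥ 40
Round 4 — Inley overflows.
  Perry: +95 → 95 < 110
No further overflows.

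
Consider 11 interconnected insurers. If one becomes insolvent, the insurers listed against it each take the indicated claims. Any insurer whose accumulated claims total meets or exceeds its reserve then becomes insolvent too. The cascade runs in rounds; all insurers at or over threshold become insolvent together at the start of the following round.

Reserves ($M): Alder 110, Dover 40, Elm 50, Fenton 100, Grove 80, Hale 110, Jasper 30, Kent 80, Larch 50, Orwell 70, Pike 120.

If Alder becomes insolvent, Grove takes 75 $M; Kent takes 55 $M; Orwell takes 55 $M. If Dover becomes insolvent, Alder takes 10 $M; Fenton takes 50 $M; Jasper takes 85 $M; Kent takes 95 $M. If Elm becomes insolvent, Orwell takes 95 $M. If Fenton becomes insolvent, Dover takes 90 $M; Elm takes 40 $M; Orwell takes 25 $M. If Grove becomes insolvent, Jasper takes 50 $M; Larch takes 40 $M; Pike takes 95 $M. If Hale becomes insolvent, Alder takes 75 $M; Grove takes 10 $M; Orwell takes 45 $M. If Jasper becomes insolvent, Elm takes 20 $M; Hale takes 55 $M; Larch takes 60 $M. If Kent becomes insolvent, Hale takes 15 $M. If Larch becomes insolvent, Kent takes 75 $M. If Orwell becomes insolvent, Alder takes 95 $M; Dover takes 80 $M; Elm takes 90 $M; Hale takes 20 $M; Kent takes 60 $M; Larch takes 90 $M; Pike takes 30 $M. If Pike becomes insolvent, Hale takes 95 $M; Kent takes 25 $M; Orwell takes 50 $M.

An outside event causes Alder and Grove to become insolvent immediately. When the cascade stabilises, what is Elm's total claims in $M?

Round 1 — Alder, Grove become insolvent (initial).
  Jasper: +50 → 50 ≥ 30
  Kent: +55 → 55 < 80
  Larch: +40 → 40 < 50
  Orwell: +55 → 55 < 70
  Pike: +95 → 95 < 120
Round 2 — Jasper becomes insolvent.
  Elm: +20 → 20 < 50
  Hale: +55 → 55 < 110
  Larch: +60 → 100 ≥ 50
Round 3 — Larch becomes insolvent.
  Kent: +75 → 130 ≥ 80
Round 4 — Kent becomes insolvent.
  Hale: +15 → 70 < 110
No further insolvencies.

20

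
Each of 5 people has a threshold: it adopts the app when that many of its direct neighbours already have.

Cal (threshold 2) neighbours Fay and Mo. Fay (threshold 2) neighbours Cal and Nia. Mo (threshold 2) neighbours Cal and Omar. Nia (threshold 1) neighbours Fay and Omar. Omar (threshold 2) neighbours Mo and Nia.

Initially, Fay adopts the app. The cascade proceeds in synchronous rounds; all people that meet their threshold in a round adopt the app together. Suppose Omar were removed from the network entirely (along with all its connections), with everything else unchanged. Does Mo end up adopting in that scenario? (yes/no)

With Omar removed:
Round 1 — Fay adopts the app (initial).
Round 2 — checking thresholds:
  Cal: 1 of 2 neighbours < 2, below threshold.
  Nia: 1 of 1 neighbours ≥ 1, adopts the app.
Round 3 — no new adoptions; cascade stops.

no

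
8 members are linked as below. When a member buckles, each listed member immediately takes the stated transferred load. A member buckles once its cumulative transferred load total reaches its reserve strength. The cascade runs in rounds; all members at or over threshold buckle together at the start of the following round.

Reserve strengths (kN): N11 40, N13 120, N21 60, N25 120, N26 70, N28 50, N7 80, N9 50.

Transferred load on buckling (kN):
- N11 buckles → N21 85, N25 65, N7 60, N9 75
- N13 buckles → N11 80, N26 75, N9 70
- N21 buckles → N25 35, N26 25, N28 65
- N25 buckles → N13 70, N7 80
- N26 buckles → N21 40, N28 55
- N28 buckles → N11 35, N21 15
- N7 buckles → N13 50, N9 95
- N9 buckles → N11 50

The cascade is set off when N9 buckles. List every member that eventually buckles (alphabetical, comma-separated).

Round 1 — N9 buckles (initial).
  N11: +50 → 50 ≥ 40
Round 2 — N11 buckles.
  N21: +85 → 85 ≥ 60
  N25: +65 → 65 < 120
  N7: +60 → 60 < 80
Round 3 — N21 buckles.
  N25: +35 → 100 < 120
  N26: +25 → 25 < 70
  N28: +65 → 65 ≥ 50
Round 4 — N28 buckles.
No further bucklings.

N11, N21, N28, N9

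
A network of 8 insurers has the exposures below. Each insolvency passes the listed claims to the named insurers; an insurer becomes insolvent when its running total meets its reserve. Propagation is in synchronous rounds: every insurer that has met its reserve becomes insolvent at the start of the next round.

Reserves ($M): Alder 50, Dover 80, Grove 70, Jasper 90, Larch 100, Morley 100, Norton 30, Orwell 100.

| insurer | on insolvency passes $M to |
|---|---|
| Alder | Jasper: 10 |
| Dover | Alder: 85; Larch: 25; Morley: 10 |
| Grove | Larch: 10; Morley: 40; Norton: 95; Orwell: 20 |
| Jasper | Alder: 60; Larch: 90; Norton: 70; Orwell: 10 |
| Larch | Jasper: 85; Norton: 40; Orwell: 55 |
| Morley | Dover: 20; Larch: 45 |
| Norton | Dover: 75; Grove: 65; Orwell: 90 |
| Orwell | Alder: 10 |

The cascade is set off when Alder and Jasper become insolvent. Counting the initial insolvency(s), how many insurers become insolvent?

4

Round 1 — Alder, Jasper become insolvent (initial).
  Larch: +90 → 90 < 100
  Norton: +70 → 70 ≥ 30
  Orwell: +10 → 10 < 100
Round 2 — Norton becomes insolvent.
  Dover: +75 → 75 < 80
  Grove: +65 → 65 < 70
  Orwell: +90 → 100 ≥ 100
Round 3 — Orwell becomes insolvent.
No further insolvencies.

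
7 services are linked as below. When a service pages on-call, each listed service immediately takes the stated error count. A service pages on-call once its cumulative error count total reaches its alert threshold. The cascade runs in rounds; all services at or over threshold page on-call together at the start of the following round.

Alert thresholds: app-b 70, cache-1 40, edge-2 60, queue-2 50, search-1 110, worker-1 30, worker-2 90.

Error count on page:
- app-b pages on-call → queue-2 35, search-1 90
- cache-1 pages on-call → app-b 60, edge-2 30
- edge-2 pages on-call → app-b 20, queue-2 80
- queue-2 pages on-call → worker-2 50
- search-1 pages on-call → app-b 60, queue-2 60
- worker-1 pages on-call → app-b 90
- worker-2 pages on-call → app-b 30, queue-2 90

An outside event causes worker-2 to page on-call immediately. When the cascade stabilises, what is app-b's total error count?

Round 1 — worker-2 pages on-call (initial).
  app-b: +30 → 30 < 70
  queue-2: +90 → 90 ≥ 50
Round 2 — queue-2 pages on-call.
No further pages.

30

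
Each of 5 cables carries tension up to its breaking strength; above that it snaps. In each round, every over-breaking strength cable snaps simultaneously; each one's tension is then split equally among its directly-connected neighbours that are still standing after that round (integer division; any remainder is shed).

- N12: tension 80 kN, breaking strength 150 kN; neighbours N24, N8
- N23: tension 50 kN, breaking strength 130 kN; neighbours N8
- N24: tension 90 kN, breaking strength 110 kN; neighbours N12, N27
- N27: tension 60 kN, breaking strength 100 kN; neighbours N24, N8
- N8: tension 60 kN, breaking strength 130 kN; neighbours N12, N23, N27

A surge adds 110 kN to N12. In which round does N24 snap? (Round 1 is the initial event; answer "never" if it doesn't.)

2

Round 1 — N12 at 190 > 150. N12 snaps.
  N12 sheds 190 kN to N24, N8: 95 each.
    N24: 90+95 = 185 > 110
    N8: 60+95 = 155 > 130
Round 2 — N24, N8 snap.
  N24 sheds 185 kN to N27: 185 each.
    N27: 60+185 = 245 > 100
  N8 sheds 155 kN to N23, N27: 77 each (1 lost).
    N23: 50+77 = 127 ≤ 130
    N27: 245+77 = 322 > 100
Round 3 — N27 snaps.
  N27 sheds 322 kN: no online neighbours, lost.
No further breaks.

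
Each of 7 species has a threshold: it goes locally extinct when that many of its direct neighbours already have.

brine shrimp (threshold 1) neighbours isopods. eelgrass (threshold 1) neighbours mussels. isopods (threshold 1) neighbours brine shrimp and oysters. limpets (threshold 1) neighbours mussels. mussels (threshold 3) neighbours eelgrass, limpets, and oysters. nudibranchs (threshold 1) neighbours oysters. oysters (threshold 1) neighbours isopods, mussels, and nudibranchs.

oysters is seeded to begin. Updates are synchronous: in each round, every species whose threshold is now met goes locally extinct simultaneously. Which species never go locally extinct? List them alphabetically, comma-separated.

eelgrass, limpets, mussels

Round 1 — oysters goes locally extinct (initial).
Round 2 — checking thresholds:
  isopods: 1 of 2 neighbours ≥ 1, goes locally extinct.
  mussels: 1 of 3 neighbours < 3, below threshold.
  nudibranchs: 1 of 1 neighbours ≥ 1, goes locally extinct.
Round 3 — checking thresholds:
  brine shrimp: 1 of 1 neighbours ≥ 1, goes locally extinct.
  mussels: 1 of 3 neighbours < 3, below threshold.
Round 4 — no new extinctions; cascade stops.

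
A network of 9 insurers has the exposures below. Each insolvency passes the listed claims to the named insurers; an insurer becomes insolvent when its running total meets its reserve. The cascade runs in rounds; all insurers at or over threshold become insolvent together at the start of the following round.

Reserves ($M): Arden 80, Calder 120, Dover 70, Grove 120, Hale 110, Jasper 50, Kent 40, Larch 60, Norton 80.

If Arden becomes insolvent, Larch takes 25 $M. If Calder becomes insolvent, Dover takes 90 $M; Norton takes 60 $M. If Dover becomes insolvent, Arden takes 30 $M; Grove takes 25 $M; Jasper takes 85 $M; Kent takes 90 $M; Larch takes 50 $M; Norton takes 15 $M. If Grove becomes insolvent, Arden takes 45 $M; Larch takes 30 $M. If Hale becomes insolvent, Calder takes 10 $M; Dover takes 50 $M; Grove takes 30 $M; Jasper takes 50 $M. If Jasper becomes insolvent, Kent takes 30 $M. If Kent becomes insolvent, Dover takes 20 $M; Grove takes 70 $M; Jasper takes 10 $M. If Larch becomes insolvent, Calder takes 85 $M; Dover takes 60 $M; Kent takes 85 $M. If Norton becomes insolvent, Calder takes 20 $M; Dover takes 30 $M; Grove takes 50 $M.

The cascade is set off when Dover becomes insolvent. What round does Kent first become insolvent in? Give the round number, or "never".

2

Round 1 — Dover becomes insolvent (initial).
  Arden: +30 → 30 < 80
  Grove: +25 → 25 < 120
  Jasper: +85 → 85 ≥ 50
  Kent: +90 → 90 ≥ 40
  Larch: +50 → 50 < 60
  Norton: +15 → 15 < 80
Round 2 — Jasper, Kent become insolvent.
  Grove: +70 → 95 < 120
No further insolvencies.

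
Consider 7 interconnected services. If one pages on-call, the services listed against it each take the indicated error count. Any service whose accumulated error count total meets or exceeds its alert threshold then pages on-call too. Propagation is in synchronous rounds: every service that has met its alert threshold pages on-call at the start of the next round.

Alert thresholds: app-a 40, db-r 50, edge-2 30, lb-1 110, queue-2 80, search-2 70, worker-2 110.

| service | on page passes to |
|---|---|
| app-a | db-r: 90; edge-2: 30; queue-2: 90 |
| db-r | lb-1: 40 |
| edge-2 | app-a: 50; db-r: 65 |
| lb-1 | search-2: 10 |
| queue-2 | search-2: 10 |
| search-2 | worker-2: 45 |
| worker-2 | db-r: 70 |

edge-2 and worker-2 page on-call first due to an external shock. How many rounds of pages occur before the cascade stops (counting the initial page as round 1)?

Round 1 — edge-2, worker-2 page on-call (initial).
  app-a: +50 → 50 ≥ 40
  db-r: +65+70 → 135 ≥ 50
Round 2 — app-a, db-r page on-call.
  lb-1: +40 → 40 < 110
  queue-2: +90 → 90 ≥ 80
Round 3 — queue-2 pages on-call.
  search-2: +10 → 10 < 70
No further pages.

3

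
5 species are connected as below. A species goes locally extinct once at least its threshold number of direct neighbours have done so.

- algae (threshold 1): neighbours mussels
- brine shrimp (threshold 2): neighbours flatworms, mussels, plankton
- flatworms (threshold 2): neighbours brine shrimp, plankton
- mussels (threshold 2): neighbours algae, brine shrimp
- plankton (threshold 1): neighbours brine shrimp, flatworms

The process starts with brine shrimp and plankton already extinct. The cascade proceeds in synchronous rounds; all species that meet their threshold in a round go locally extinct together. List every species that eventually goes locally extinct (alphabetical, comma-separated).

Round 1 — brine shrimp, plankton go locally extinct (initial).
Round 2 — checking thresholds:
  flatworms: 2 of 2 neighbours ≥ 2, goes locally extinct.
  mussels: 1 of 2 neighbours < 2, below threshold.
Round 3 — no new extinctions; cascade stops.

brine shrimp, flatworms, plankton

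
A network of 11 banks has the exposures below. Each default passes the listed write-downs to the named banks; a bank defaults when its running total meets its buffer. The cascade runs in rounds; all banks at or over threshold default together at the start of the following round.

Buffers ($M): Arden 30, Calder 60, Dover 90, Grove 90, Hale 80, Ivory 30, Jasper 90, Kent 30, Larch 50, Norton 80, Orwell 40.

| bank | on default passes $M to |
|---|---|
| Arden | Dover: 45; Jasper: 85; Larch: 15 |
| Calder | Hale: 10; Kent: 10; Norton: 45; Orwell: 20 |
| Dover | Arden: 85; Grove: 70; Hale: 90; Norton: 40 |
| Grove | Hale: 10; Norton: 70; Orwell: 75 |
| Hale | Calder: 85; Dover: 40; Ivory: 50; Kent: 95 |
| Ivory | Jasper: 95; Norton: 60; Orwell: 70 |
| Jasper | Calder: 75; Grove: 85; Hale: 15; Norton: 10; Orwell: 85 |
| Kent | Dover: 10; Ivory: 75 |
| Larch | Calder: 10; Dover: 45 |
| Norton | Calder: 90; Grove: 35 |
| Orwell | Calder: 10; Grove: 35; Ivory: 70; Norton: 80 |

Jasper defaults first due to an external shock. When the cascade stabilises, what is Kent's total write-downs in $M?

Round 1 — Jasper defaults (initial).
  Calder: +75 → 75 ≥ 60
  Grove: +85 → 85 < 90
  Hale: +15 → 15 < 80
  Norton: +10 → 10 < 80
  Orwell: +85 → 85 ≥ 40
Round 2 — Calder, Orwell default.
  Grove: +35 → 120 ≥ 90
  Hale: +10 → 25 < 80
  Ivory: +70 → 70 ≥ 30
  Kent: +10 → 10 < 30
  Norton: +45+80 → 135 ≥ 80
Round 3 — Grove, Ivory, Norton default.
  Hale: +10 → 35 < 80
No further defaults.

10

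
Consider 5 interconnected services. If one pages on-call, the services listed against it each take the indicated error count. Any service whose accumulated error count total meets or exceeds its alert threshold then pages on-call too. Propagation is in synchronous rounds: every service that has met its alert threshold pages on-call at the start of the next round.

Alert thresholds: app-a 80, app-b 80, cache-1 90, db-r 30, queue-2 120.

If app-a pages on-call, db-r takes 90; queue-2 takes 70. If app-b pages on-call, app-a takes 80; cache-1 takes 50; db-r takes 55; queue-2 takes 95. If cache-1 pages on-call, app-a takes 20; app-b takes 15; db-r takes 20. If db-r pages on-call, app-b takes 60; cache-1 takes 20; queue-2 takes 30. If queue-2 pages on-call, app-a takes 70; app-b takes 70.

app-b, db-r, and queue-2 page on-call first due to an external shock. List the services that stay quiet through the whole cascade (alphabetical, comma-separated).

Round 1 — app-b, db-r, queue-2 page on-call (initial).
  app-a: +80+70 → 150 ≥ 80
  cache-1: +50+20 → 70 < 90
Round 2 — app-a pages on-call.
No further pages.

cache-1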